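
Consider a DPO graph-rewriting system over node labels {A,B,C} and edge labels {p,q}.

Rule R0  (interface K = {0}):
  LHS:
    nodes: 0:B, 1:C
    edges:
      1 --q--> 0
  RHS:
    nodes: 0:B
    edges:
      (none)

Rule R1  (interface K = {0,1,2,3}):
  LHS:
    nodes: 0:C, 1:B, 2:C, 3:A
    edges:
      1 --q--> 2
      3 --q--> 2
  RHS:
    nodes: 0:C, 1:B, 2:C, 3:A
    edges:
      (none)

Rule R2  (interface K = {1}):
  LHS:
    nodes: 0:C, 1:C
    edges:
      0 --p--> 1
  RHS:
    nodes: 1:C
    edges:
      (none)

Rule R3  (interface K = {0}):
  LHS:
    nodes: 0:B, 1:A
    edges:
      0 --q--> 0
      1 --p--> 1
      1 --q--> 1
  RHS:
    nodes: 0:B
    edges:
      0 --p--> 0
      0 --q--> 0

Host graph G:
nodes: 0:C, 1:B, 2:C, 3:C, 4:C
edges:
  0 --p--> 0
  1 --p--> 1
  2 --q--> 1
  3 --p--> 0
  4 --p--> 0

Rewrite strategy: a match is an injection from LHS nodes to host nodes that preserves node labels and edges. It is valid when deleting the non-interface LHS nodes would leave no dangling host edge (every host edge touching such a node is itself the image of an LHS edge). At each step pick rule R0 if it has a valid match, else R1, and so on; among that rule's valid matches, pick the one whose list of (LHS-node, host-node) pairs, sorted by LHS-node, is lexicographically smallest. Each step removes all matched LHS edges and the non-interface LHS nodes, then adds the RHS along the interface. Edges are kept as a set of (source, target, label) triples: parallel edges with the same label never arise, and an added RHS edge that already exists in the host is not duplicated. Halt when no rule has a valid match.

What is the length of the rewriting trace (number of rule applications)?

Answer: 3

Steps:
start.  V:5 E:5  edges: 0-p->0 1-p->1 2-q->1 3-p->0 4-p->0
1. fire R0 via {0↦1, 1↦2}  →  V:4 E:4  edges: 0-p->0 1-p->1 3-p->0 4-p->0
2. fire R2 via {0↦3, 1↦0}  →  V:3 E:3  edges: 0-p->0 1-p->1 4-p->0
3. fire R2 via {0↦4, 1↦0}  →  V:2 E:2  edges: 0-p->0 1-p->1
normal form: no rule applies after step 3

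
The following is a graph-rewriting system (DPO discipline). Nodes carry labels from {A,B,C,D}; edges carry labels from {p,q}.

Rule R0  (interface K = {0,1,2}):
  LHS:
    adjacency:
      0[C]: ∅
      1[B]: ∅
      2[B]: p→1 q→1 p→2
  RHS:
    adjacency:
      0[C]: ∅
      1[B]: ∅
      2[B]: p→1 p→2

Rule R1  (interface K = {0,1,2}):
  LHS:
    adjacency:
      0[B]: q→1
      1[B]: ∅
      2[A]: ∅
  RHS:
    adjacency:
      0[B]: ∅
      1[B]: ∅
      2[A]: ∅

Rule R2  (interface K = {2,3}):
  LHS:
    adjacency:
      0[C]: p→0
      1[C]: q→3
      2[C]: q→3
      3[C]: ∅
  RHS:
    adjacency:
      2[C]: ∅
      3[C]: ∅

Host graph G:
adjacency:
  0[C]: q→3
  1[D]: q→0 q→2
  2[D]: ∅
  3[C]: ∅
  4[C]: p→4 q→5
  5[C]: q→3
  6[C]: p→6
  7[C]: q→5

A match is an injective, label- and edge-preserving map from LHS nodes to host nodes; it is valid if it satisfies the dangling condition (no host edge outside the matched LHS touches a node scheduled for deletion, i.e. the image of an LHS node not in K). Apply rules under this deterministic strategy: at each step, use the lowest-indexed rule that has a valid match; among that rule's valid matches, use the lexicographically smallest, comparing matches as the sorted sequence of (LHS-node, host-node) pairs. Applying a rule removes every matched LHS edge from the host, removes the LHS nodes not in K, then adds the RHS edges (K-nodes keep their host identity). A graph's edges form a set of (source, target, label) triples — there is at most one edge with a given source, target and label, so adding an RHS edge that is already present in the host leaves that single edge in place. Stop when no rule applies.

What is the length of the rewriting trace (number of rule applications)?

Answer: 2

Steps:
start.  V:8 E:8  edges: 0-q->3 1-q->0 1-q->2 4-p->4 4-q->5 5-q->3 6-p->6 7-q->5
1. fire R2 via {0↦6, 1↦7, 2↦4, 3↦5}  →  V:6 E:5  edges: 0-q->3 1-q->0 1-q->2 4-p->4 5-q->3
2. fire R2 via {0↦4, 1↦5, 2↦0, 3↦3}  →  V:4 E:2  edges: 1-q->0 1-q->2
halt: no rule applies after step 2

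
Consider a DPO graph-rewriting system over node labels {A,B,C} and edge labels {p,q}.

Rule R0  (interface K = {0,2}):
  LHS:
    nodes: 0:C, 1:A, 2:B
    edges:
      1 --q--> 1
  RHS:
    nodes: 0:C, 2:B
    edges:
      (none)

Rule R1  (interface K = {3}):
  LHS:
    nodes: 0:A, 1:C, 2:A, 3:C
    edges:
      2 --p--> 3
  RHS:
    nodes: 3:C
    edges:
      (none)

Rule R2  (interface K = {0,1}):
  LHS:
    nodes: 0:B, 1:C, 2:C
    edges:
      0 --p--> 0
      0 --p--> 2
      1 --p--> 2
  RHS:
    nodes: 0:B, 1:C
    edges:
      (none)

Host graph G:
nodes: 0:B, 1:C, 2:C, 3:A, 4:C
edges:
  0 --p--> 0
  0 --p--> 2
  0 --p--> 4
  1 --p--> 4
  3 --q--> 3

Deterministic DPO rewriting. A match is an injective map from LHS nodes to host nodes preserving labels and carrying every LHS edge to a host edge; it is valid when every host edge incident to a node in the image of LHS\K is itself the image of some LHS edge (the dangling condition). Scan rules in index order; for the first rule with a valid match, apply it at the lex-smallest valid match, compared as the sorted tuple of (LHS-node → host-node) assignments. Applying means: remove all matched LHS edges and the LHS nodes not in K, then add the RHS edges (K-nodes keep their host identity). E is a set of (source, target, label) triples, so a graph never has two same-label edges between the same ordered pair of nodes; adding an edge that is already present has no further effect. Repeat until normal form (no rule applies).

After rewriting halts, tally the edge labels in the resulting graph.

Answer: p:1

Steps:
[0] host  ⇒  5 nodes, 5 edges  {0-p->0 0-p->2 0-p->4 1-p->4 3-q->3}
[1] R0 @ {0↦1, 1↦3, 2↦0}  ⇒  4 nodes, 4 edges  {0-p->0 0-p->2 0-p->4 1-p->4}
[2] R2 @ {0↦0, 1↦1, 2↦4}  ⇒  3 nodes, 1 edges  {0-p->2}
halt: no rule applies after step 2
NF edges: [(0, 2, 'p')]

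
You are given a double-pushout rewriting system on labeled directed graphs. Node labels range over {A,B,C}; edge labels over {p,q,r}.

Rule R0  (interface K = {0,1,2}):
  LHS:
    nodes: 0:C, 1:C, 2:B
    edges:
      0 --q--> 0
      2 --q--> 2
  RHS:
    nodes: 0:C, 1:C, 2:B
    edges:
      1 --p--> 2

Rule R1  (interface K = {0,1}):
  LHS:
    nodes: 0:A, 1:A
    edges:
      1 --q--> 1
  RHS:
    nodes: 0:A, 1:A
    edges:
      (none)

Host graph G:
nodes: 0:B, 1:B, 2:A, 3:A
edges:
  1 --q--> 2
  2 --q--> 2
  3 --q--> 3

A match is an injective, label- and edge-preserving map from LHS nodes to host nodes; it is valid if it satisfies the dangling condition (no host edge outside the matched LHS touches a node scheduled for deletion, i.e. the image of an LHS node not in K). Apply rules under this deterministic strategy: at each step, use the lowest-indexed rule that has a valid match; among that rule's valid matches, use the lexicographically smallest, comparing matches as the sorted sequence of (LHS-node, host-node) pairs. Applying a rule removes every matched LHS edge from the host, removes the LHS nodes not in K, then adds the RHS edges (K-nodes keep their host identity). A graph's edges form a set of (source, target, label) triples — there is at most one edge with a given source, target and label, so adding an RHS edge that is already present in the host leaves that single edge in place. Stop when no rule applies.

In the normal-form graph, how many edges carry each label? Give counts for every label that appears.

Answer: q:1

Steps:
[0] host  ⇒  4 nodes, 3 edges  {1-q->2 2-q->2 3-q->3}
[1] R1 @ {0↦2, 1↦3}  ⇒  4 nodes, 2 edges  {1-q->2 2-q->2}
[2] R1 @ {0↦3, 1↦2}  ⇒  4 nodes, 1 edges  {1-q->2}
final graph: no rule applies after step 2
NF edges: [(1, 2, 'q')]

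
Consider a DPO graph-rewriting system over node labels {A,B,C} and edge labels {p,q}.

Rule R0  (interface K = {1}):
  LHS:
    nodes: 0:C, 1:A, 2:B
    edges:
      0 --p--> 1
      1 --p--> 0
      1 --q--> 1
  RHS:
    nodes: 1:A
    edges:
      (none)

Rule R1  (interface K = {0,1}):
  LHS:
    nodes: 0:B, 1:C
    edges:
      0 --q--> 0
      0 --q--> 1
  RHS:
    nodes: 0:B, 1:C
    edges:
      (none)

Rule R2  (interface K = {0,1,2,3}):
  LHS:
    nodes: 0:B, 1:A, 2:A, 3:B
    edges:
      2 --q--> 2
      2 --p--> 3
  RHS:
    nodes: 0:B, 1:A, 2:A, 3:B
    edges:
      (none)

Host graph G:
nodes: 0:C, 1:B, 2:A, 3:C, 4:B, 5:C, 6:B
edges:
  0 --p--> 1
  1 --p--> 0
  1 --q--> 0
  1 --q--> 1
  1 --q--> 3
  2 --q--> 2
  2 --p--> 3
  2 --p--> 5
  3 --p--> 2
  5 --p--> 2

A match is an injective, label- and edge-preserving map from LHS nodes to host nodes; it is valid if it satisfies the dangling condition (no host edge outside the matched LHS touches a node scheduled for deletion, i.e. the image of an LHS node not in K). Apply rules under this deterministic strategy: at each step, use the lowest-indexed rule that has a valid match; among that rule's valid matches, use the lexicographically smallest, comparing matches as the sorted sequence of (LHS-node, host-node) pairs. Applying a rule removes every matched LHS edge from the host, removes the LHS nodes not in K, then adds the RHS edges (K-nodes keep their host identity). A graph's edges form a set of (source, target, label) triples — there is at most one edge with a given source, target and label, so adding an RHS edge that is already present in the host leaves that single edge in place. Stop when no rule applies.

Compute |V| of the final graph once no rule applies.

[0] host  ⇒  7 nodes, 10 edges  {0-p->1 1-p->0 1-q->0 1-q->1 1-q->3 2-q->2 2-p->3 2-p->5 3-p->2 5-p->2}
[1] R0 @ {0↦5, 1↦2, 2↦4}  ⇒  5 nodes, 7 edges  {0-p->1 1-p->0 1-q->0 1-q->1 1-q->3 2-p->3 3-p->2}
[2] R1 @ {0↦1, 1↦0}  ⇒  5 nodes, 5 edges  {0-p->1 1-p->0 1-q->3 2-p->3 3-p->2}
final graph: no rule applies after step 2
NF nodes: {0:C, 1:B, 2:A, 3:C, 6:B}

Answer: 5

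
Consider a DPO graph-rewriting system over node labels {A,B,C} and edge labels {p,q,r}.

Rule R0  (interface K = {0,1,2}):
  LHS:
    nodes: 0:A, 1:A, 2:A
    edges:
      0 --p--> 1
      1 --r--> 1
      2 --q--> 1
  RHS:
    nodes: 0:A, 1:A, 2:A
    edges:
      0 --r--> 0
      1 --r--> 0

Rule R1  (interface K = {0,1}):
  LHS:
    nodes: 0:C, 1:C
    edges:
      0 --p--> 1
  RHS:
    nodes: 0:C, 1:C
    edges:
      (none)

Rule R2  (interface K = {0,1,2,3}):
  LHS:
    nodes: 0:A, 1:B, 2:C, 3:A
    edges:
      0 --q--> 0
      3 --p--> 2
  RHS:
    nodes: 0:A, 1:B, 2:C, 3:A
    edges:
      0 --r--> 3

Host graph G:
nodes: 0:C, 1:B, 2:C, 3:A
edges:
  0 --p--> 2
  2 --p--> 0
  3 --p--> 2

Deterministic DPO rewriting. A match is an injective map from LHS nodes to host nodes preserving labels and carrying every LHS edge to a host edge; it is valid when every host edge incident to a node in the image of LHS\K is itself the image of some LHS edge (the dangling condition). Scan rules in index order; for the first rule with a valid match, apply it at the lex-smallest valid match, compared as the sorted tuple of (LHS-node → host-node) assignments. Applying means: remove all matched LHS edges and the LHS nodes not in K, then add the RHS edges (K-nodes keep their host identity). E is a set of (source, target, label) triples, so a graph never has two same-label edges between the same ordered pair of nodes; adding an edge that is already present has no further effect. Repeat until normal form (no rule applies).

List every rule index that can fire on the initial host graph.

Answer: [R1]

Rewrite trace:
R0: no valid match — LHS pattern not found
R1: 2 valid matches — {0↦0, 1↦2}, {0↦2, 1↦0}
R2: no valid match — LHS pattern not found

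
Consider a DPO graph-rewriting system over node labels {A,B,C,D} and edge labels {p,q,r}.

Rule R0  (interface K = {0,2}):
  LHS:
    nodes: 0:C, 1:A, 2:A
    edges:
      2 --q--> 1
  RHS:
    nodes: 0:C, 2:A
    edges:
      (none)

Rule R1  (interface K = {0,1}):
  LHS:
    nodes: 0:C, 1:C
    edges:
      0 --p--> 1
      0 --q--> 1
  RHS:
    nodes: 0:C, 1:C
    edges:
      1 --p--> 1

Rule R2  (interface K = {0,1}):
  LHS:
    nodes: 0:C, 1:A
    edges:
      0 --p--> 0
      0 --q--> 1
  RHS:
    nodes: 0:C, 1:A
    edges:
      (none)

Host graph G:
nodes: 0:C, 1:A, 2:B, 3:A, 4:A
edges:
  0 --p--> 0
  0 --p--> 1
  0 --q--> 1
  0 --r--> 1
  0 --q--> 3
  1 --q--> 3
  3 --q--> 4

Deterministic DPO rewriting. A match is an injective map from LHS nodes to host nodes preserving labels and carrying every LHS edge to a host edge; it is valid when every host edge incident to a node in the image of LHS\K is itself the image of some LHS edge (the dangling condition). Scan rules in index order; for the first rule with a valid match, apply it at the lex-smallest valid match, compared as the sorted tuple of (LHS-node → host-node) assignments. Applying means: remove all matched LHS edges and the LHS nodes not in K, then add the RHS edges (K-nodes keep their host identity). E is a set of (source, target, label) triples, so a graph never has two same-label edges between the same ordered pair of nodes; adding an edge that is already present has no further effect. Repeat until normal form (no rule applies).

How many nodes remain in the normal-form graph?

initial: |V|=5 |E|=7  E = 0-p->0 0-p->1 0-q->1 0-r->1 0-q->3 1-q->3 3-q->4
step 1: apply R0 at {0↦0, 1↦4, 2↦3}  → |V|=4 |E|=6  E = 0-p->0 0-p->1 0-q->1 0-r->1 0-q->3 1-q->3
step 2: apply R2 at {0↦0, 1↦1}  → |V|=4 |E|=4  E = 0-p->1 0-r->1 0-q->3 1-q->3
halt: no rule applies after step 2
NF nodes: {0:C, 1:A, 2:B, 3:A}

Answer: 4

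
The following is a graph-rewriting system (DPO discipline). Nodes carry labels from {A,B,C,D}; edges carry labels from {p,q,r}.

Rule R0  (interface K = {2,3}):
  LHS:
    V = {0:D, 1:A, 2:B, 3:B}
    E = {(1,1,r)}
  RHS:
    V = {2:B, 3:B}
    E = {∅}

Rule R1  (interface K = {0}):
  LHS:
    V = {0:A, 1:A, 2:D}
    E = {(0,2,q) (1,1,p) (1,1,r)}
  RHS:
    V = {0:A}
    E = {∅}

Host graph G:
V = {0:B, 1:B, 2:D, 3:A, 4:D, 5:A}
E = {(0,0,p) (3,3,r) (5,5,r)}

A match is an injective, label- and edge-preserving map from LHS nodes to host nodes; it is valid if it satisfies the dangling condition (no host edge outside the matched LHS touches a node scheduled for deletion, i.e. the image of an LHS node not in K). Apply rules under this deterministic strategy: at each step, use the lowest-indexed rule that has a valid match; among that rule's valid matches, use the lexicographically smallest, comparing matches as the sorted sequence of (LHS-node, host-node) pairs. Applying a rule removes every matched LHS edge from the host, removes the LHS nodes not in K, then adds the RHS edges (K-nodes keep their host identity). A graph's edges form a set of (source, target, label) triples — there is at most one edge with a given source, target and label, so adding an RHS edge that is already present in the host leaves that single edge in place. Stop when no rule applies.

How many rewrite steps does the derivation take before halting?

Answer: 2

Rewrite trace:
initial: |V|=6 |E|=3  E = 0-p->0 3-r->3 5-r->5
step 1: apply R0 at {0↦2, 1↦3, 2↦0, 3↦1}  → |V|=4 |E|=2  E = 0-p->0 5-r->5
step 2: apply R0 at {0↦4, 1↦5, 2↦0, 3↦1}  → |V|=2 |E|=1  E = 0-p->0
normal form: no rule applies after step 2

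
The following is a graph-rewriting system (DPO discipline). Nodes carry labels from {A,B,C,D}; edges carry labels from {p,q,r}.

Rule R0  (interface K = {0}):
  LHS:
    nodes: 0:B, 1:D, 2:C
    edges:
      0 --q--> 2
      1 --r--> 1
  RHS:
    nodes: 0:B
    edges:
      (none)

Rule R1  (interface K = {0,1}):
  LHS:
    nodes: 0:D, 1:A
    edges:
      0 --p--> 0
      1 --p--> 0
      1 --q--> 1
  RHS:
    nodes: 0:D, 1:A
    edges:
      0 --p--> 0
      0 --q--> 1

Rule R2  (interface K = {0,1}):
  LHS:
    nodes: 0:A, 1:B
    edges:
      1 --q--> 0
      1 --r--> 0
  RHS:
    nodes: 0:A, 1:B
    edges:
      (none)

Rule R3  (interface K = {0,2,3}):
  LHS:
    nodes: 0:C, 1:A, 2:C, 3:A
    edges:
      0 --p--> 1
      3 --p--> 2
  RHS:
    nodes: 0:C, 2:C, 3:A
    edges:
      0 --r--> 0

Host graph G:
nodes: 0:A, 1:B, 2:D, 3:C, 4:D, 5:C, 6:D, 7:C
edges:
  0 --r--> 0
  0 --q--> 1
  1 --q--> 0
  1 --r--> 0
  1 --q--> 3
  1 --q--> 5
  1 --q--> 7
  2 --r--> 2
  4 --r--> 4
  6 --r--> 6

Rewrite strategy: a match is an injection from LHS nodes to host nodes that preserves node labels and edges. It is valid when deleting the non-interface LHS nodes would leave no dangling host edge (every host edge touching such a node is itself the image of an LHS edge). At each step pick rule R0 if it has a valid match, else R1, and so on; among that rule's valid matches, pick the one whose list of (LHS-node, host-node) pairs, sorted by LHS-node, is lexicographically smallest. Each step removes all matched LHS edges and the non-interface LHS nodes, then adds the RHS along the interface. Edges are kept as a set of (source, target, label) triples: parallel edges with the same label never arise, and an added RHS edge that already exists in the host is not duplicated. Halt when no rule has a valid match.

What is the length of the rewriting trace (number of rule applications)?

initial: |V|=8 |E|=10  E = 0-r->0 0-q->1 1-q->0 1-r->0 1-q->3 1-q->5 1-q->7 2-r->2 4-r->4 6-r->6
step 1: apply R0 at {0↦1, 1↦2, 2↦3}  → |V|=6 |E|=8  E = 0-r->0 0-q->1 1-q->0 1-r->0 1-q->5 1-q->7 4-r->4 6-r->6
step 2: apply R0 at {0↦1, 1↦4, 2↦5}  → |V|=4 |E|=6  E = 0-r->0 0-q->1 1-q->0 1-r->0 1-q->7 6-r->6
step 3: apply R0 at {0↦1, 1↦6, 2↦7}  → |V|=2 |E|=4  E = 0-r->0 0-q->1 1-q->0 1-r->0
step 4: apply R2 at {0↦0, 1↦1}  → |V|=2 |E|=2  E = 0-r->0 0-q->1
normal form: no rule applies after step 4

Answer: 4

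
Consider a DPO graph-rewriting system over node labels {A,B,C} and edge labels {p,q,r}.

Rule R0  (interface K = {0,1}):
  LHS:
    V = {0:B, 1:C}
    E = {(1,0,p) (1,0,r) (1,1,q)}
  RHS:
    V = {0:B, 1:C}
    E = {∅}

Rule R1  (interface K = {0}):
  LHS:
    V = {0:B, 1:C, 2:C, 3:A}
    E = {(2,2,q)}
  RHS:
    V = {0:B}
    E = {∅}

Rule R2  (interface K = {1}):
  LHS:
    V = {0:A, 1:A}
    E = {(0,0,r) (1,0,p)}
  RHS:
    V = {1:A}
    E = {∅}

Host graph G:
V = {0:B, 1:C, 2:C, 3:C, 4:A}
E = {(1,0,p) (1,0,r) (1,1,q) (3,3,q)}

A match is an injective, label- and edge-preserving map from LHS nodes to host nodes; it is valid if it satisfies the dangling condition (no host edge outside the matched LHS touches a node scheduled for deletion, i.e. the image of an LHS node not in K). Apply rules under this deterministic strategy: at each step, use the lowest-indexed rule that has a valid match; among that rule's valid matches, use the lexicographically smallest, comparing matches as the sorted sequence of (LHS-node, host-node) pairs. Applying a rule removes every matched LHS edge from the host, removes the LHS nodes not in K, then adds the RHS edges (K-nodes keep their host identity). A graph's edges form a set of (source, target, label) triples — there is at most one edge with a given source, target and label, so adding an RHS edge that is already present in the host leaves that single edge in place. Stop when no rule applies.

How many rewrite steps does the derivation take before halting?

start.  V:5 E:4  edges: 1-p->0 1-r->0 1-q->1 3-q->3
1. fire R0 via {0↦0, 1↦1}  →  V:5 E:1  edges: 3-q->3
2. fire R1 via {0↦0, 1↦1, 2↦3, 3↦4}  →  V:2 E:0  edges: ∅
final graph: no rule applies after step 2

Answer: 2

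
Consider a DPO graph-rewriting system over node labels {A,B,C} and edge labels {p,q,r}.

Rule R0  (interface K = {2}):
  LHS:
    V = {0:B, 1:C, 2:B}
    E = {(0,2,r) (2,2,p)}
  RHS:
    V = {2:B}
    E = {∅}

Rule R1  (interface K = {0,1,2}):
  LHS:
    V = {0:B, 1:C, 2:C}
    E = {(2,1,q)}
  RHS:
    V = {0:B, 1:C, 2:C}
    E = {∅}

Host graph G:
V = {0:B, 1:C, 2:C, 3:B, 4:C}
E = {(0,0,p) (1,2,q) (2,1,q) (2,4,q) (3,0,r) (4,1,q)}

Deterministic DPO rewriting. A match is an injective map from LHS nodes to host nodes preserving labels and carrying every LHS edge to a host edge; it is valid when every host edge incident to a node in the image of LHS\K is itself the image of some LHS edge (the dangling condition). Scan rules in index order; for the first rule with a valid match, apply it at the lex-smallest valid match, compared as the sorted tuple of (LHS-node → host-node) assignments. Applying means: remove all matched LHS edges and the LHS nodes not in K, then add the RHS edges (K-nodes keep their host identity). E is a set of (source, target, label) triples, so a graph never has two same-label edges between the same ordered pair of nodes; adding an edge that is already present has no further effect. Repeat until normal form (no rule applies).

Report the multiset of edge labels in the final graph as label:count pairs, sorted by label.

initial: |V|=5 |E|=6  E = 0-p->0 1-q->2 2-q->1 2-q->4 3-r->0 4-q->1
step 1: apply R1 at {0↦0, 1↦1, 2↦2}  → |V|=5 |E|=5  E = 0-p->0 1-q->2 2-q->4 3-r->0 4-q->1
step 2: apply R1 at {0↦0, 1↦1, 2↦4}  → |V|=5 |E|=4  E = 0-p->0 1-q->2 2-q->4 3-r->0
step 3: apply R1 at {0↦0, 1↦2, 2↦1}  → |V|=5 |E|=3  E = 0-p->0 2-q->4 3-r->0
step 4: apply R0 at {0↦3, 1↦1, 2↦0}  → |V|=3 |E|=1  E = 2-q->4
step 5: apply R1 at {0↦0, 1↦4, 2↦2}  → |V|=3 |E|=0  E = ∅
normal form: no rule applies after step 5
NF edges: []

Answer: (no edges)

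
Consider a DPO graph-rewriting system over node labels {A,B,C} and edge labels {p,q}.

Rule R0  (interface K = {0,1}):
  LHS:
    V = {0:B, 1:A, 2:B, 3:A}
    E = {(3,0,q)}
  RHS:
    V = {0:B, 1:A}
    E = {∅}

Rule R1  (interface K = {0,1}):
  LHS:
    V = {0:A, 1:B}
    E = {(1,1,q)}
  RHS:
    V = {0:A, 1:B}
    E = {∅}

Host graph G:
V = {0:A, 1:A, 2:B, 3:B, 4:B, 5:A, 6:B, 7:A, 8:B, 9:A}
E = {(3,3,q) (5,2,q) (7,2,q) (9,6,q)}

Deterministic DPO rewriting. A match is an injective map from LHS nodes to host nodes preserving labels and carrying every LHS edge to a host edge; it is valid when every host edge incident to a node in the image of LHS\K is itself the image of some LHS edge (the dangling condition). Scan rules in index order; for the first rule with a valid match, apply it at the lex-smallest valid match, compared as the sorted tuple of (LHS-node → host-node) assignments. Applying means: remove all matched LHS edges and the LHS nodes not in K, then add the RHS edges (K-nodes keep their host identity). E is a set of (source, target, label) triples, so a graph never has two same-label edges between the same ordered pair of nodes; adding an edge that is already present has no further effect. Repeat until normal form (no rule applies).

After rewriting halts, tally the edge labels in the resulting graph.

Answer: (no edges)

Derivation:
start.  V:10 E:4  edges: 3-q->3 5-q->2 7-q->2 9-q->6
1. fire R0 via {0↦2, 1↦0, 2↦4, 3↦5}  →  V:8 E:3  edges: 3-q->3 7-q->2 9-q->6
2. fire R0 via {0↦2, 1↦0, 2↦8, 3↦7}  →  V:6 E:2  edges: 3-q->3 9-q->6
3. fire R0 via {0↦6, 1↦0, 2↦2, 3↦9}  →  V:4 E:1  edges: 3-q->3
4. fire R1 via {0↦0, 1↦3}  →  V:4 E:0  edges: ∅
final graph: no rule applies after step 4
NF edges: []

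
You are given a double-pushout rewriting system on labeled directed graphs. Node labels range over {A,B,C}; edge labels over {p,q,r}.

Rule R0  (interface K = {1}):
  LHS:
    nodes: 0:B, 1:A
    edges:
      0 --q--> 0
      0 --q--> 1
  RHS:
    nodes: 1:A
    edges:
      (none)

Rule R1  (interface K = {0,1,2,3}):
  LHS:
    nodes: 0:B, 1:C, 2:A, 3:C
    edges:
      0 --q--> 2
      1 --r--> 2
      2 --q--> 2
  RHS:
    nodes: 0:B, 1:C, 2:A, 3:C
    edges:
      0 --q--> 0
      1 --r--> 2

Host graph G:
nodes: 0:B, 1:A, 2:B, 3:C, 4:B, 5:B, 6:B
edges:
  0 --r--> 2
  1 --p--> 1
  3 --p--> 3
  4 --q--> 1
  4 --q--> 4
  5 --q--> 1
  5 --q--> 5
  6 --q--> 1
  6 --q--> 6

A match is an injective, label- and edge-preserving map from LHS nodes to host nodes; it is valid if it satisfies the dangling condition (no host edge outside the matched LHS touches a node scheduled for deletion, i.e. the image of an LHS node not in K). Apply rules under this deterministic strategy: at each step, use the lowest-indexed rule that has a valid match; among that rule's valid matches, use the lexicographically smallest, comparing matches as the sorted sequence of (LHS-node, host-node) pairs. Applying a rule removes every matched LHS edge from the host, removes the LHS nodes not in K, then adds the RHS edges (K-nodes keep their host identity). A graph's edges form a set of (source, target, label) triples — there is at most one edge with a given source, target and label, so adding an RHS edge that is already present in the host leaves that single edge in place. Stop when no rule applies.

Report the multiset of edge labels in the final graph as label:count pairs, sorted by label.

[0] host  ⇒  7 nodes, 9 edges  {0-r->2 1-p->1 3-p->3 4-q->1 4-q->4 5-q->1 5-q->5 6-q->1 6-q->6}
[1] R0 @ {0↦4, 1↦1}  ⇒  6 nodes, 7 edges  {0-r->2 1-p->1 3-p->3 5-q->1 5-q->5 6-q->1 6-q->6}
[2] R0 @ {0↦5, 1↦1}  ⇒  5 nodes, 5 edges  {0-r->2 1-p->1 3-p->3 6-q->1 6-q->6}
[3] R0 @ {0↦6, 1↦1}  ⇒  4 nodes, 3 edges  {0-r->2 1-p->1 3-p->3}
halt: no rule applies after step 3
NF edges: [(0, 2, 'r'), (1, 1, 'p'), (3, 3, 'p')]

Answer: p:2 r:1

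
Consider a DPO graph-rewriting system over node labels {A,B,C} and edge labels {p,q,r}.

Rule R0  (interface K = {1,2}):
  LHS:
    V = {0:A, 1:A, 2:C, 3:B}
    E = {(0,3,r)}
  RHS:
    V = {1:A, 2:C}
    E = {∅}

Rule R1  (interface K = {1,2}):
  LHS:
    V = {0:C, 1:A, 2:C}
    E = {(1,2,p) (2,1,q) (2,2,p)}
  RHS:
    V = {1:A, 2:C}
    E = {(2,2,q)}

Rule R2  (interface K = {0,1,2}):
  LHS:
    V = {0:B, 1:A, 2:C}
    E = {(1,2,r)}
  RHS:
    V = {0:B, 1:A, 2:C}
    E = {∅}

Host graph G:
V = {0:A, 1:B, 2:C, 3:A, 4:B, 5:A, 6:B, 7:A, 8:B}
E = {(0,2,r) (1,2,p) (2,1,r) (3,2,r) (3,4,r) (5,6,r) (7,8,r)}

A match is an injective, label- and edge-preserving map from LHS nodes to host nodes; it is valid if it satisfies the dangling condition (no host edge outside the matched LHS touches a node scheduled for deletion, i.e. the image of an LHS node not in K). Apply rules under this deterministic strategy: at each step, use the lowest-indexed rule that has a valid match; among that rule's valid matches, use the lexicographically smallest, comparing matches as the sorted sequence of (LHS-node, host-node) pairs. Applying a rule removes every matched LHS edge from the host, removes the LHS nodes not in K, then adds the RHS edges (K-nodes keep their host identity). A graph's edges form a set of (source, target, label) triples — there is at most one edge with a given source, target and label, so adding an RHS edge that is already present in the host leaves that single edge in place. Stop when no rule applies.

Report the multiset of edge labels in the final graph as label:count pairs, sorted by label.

[0] host  ⇒  9 nodes, 7 edges  {0-r->2 1-p->2 2-r->1 3-r->2 3-r->4 5-r->6 7-r->8}
[1] R0 @ {0↦5, 1↦0, 2↦2, 3↦6}  ⇒  7 nodes, 6 edges  {0-r->2 1-p->2 2-r->1 3-r->2 3-r->4 7-r->8}
[2] R0 @ {0↦7, 1↦0, 2↦2, 3↦8}  ⇒  5 nodes, 5 edges  {0-r->2 1-p->2 2-r->1 3-r->2 3-r->4}
[3] R2 @ {0↦1, 1↦0, 2↦2}  ⇒  5 nodes, 4 edges  {1-p->2 2-r->1 3-r->2 3-r->4}
[4] R2 @ {0↦1, 1↦3, 2↦2}  ⇒  5 nodes, 3 edges  {1-p->2 2-r->1 3-r->4}
[5] R0 @ {0↦3, 1↦0, 2↦2, 3↦4}  ⇒  3 nodes, 2 edges  {1-p->2 2-r->1}
final graph: no rule applies after step 5
NF edges: [(1, 2, 'p'), (2, 1, 'r')]

Answer: p:1 r:1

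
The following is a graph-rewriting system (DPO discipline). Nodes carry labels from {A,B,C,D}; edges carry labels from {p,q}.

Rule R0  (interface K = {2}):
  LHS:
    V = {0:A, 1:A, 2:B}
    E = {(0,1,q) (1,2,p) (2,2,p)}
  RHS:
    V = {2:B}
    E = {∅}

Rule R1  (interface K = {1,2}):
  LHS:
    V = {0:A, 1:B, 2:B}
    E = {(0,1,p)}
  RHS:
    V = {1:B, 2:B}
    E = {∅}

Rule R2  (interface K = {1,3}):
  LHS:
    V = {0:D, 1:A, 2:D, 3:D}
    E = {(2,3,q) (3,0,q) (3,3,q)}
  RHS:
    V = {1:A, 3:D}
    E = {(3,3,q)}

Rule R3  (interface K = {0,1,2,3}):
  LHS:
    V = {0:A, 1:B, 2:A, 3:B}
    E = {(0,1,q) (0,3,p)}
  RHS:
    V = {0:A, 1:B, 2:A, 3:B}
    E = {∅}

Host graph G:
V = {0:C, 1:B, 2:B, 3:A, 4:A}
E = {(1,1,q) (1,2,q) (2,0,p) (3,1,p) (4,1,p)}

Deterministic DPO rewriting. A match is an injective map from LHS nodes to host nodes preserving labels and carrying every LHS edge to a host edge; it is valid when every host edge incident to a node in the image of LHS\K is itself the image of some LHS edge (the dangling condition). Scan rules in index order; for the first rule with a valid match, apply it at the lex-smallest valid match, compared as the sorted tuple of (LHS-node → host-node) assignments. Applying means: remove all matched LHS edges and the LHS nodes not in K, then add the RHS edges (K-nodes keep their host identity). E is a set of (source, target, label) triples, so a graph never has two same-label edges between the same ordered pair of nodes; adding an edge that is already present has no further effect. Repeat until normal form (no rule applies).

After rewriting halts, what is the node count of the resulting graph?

start.  V:5 E:5  edges: 1-q->1 1-q->2 2-p->0 3-p->1 4-p->1
1. fire R1 via {0↦3, 1↦1, 2↦2}  →  V:4 E:4  edges: 1-q->1 1-q->2 2-p->0 4-p->1
2. fire R1 via {0↦4, 1↦1, 2↦2}  →  V:3 E:3  edges: 1-q->1 1-q->2 2-p->0
normal form: no rule applies after step 2
NF nodes: {0:C, 1:B, 2:B}

Answer: 3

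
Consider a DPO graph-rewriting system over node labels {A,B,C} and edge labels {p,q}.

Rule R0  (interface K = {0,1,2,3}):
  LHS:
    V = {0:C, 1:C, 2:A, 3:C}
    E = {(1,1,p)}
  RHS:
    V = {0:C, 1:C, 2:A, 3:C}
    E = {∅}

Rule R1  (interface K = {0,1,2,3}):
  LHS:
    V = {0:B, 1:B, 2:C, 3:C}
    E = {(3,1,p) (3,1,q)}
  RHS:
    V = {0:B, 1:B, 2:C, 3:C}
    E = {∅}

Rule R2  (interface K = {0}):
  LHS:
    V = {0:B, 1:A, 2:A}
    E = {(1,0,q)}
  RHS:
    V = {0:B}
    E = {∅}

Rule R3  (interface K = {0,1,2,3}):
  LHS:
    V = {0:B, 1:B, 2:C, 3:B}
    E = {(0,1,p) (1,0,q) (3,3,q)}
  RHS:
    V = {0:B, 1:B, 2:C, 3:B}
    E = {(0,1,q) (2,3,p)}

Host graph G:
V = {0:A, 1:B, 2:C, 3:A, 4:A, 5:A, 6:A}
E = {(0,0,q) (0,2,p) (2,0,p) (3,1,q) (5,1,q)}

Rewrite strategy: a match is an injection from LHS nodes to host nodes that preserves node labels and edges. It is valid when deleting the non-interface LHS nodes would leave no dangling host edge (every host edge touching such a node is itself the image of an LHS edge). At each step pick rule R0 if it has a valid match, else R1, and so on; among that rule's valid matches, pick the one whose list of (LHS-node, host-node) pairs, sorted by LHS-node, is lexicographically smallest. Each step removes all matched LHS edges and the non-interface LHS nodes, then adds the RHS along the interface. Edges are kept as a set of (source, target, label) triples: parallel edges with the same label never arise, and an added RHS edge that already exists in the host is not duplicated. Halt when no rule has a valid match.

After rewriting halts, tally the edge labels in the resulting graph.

[0] host  ⇒  7 nodes, 5 edges  {0-q->0 0-p->2 2-p->0 3-q->1 5-q->1}
[1] R2 @ {0↦1, 1↦3, 2↦4}  ⇒  5 nodes, 4 edges  {0-q->0 0-p->2 2-p->0 5-q->1}
[2] R2 @ {0↦1, 1↦5, 2↦6}  ⇒  3 nodes, 3 edges  {0-q->0 0-p->2 2-p->0}
normal form: no rule applies after step 2
NF edges: [(0, 0, 'q'), (0, 2, 'p'), (2, 0, 'p')]

Answer: p:2 q:1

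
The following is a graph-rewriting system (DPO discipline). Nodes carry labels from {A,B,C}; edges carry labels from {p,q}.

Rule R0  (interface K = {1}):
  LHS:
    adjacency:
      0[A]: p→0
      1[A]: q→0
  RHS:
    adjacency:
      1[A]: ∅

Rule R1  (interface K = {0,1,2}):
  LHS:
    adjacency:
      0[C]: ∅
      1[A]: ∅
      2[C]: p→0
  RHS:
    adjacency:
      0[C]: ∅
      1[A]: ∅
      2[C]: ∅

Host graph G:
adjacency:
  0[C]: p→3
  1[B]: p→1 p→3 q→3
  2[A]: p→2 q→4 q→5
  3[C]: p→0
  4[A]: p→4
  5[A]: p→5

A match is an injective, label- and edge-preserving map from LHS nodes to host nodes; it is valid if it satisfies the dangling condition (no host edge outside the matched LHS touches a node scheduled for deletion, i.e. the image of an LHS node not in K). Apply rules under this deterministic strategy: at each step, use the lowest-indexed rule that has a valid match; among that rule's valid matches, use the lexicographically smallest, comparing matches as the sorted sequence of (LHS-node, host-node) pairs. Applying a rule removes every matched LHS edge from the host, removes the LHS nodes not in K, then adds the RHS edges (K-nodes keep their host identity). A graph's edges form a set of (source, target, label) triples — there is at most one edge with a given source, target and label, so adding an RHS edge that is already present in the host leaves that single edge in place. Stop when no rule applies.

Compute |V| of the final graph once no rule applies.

start.  V:6 E:10  edges: 0-p->3 1-p->1 1-p->3 1-q->3 2-p->2 2-q->4 2-q->5 3-p->0 4-p->4 5-p->5
1. fire R0 via {0↦4, 1↦2}  →  V:5 E:8  edges: 0-p->3 1-p->1 1-p->3 1-q->3 2-p->2 2-q->5 3-p->0 5-p->5
2. fire R0 via {0↦5, 1↦2}  →  V:4 E:6  edges: 0-p->3 1-p->1 1-p->3 1-q->3 2-p->2 3-p->0
3. fire R1 via {0↦0, 1↦2, 2↦3}  →  V:4 E:5  edges: 0-p->3 1-p->1 1-p->3 1-q->3 2-p->2
4. fire R1 via {0↦3, 1↦2, 2↦0}  →  V:4 E:4  edges: 1-p->1 1-p->3 1-q->3 2-p->2
halt: no rule applies after step 4
NF nodes: {0:C, 1:B, 2:A, 3:C}

Answer: 4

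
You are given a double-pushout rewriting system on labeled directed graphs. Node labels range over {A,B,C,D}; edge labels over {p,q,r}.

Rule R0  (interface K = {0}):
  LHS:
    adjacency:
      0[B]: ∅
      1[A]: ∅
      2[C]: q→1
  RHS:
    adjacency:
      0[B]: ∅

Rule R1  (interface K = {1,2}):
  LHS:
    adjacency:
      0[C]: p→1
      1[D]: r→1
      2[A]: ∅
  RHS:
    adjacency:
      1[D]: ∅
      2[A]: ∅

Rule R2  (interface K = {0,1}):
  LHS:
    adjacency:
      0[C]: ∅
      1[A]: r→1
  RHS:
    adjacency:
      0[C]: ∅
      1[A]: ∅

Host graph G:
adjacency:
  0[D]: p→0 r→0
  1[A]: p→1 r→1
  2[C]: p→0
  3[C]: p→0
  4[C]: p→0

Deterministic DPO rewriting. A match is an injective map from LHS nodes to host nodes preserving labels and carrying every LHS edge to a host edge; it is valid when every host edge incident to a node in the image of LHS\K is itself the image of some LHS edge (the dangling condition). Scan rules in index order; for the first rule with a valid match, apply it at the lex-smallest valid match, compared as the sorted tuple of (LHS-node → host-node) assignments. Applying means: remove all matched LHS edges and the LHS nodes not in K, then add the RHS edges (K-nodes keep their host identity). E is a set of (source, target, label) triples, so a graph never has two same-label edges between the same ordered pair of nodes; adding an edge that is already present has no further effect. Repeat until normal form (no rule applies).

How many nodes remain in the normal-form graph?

initial: |V|=5 |E|=7  E = 0-p->0 0-r->0 1-p->1 1-r->1 2-p->0 3-p->0 4-p->0
step 1: apply R1 at {0↦2, 1↦0, 2↦1}  → |V|=4 |E|=5  E = 0-p->0 1-p->1 1-r->1 3-p->0 4-p->0
step 2: apply R2 at {0↦3, 1↦1}  → |V|=4 |E|=4  E = 0-p->0 1-p->1 3-p->0 4-p->0
normal form: no rule applies after step 2
NF nodes: {0:D, 1:A, 3:C, 4:C}

Answer: 4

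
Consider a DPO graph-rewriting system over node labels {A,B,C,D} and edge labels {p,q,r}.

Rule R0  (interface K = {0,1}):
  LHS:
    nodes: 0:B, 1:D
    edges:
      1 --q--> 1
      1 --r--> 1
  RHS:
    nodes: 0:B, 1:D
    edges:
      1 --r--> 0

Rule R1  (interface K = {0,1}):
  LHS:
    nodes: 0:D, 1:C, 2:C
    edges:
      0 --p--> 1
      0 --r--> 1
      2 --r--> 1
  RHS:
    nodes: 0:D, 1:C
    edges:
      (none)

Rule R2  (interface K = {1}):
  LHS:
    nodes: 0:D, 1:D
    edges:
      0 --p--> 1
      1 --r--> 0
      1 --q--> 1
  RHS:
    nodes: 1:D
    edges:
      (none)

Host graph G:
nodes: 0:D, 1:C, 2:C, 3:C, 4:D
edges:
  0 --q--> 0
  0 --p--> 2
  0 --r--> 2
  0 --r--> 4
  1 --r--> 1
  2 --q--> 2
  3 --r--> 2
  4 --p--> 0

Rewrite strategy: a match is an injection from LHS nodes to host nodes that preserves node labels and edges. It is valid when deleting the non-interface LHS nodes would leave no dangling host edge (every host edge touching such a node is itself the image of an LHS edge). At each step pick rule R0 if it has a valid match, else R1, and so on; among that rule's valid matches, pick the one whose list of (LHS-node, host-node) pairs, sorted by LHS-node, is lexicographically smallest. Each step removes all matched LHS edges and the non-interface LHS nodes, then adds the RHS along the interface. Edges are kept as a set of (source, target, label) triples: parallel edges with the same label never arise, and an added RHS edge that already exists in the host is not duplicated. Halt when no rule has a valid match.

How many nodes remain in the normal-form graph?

[0] host  ⇒  5 nodes, 8 edges  {0-q->0 0-p->2 0-r->2 0-r->4 1-r->1 2-q->2 3-r->2 4-p->0}
[1] R1 @ {0↦0, 1↦2, 2↦3}  ⇒  4 nodes, 5 edges  {0-q->0 0-r->4 1-r->1 2-q->2 4-p->0}
[2] R2 @ {0↦4, 1↦0}  ⇒  3 nodes, 2 edges  {1-r->1 2-q->2}
halt: no rule applies after step 2
NF nodes: {0:D, 1:C, 2:C}

Answer: 3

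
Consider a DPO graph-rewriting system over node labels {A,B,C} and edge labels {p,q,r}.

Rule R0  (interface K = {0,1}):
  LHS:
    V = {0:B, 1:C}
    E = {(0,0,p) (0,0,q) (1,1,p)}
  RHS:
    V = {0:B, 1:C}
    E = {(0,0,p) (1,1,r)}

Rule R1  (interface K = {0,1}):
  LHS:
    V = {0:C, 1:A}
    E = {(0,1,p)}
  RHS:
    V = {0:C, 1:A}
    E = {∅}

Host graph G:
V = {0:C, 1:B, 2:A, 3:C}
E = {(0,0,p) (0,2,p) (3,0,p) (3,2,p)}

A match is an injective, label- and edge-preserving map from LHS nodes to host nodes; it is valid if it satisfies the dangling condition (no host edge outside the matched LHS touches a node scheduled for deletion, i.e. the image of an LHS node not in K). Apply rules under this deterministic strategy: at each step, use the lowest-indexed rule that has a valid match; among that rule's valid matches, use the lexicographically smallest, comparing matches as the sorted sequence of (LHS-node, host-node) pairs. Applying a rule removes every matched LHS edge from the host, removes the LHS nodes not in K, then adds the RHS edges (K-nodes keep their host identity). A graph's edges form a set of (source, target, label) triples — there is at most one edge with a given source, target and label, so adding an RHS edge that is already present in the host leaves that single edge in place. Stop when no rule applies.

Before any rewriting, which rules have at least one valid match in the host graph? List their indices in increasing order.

R0: no valid match — LHS pattern not found
R1: 2 valid matches — {0↦0, 1↦2}, {0↦3, 1↦2}

Answer: [R1]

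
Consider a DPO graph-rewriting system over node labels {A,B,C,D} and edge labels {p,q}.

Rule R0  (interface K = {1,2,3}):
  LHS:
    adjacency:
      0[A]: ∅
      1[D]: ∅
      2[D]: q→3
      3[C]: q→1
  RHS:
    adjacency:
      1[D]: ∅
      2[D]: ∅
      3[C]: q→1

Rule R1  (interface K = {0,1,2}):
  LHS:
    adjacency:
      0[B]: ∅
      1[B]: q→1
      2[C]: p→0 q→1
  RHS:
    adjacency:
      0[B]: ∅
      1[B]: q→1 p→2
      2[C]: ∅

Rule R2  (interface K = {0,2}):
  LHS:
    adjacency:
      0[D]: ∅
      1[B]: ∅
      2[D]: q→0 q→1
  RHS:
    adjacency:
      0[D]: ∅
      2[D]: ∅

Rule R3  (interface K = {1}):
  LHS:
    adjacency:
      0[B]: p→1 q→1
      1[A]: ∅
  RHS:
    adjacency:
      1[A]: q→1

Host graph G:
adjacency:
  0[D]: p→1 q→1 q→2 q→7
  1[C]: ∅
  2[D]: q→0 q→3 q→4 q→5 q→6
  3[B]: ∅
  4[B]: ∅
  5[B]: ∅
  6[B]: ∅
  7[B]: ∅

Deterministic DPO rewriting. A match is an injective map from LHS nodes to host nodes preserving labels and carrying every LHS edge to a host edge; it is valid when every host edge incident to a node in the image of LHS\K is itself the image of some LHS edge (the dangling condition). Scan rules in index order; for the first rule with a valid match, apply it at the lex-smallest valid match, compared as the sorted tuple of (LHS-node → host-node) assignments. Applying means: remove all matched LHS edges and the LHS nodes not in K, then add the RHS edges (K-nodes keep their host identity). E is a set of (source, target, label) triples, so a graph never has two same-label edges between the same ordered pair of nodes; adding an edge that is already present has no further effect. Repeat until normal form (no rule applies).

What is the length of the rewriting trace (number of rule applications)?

Answer: 2

Steps:
start.  V:8 E:9  edges: 0-p->1 0-q->1 0-q->2 0-q->7 2-q->0 2-q->3 2-q->4 2-q->5 2-q->6
1. fire R2 via {0↦0, 1↦3, 2↦2}  →  V:7 E:7  edges: 0-p->1 0-q->1 0-q->2 0-q->7 2-q->4 2-q->5 2-q->6
2. fire R2 via {0↦2, 1↦7, 2↦0}  →  V:6 E:5  edges: 0-p->1 0-q->1 2-q->4 2-q->5 2-q->6
normal form: no rule applies after step 2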